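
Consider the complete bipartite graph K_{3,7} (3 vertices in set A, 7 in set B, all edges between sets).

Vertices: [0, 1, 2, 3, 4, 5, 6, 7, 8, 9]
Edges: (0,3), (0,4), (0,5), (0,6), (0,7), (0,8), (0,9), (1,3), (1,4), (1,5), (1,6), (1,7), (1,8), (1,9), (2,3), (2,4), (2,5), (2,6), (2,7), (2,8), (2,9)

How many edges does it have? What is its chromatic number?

K_{3,7} has 3 * 7 = 21 edges.
Bipartite graphs have chromatic number 2 (color each partition differently).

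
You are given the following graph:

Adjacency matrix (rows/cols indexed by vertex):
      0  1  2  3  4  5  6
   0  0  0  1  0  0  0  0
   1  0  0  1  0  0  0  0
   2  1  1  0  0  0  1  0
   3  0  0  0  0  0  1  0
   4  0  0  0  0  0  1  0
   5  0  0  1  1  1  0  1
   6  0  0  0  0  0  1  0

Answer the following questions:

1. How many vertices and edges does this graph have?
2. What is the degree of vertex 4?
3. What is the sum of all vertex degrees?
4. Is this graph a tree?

Count: 7 vertices, 6 edges.
Vertex 4 has neighbors [5], degree = 1.
Handshaking lemma: 2 * 6 = 12.
A graph is a tree iff it is connected and has exactly n-1 edges. This graph is connected (all 7 vertices in one component) and has 7-1 = 6 edges. It is a tree.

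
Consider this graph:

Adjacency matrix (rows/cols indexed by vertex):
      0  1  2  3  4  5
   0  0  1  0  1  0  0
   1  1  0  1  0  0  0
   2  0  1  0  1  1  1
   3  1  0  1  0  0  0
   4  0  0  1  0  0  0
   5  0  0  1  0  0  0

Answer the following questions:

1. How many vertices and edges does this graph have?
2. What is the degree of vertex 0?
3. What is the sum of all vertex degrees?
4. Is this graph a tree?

Count: 6 vertices, 6 edges.
Vertex 0 has neighbors [1, 3], degree = 2.
Handshaking lemma: 2 * 6 = 12.
A tree on 6 vertices has 5 edges. This graph has 6 edges (1 extra). Not a tree.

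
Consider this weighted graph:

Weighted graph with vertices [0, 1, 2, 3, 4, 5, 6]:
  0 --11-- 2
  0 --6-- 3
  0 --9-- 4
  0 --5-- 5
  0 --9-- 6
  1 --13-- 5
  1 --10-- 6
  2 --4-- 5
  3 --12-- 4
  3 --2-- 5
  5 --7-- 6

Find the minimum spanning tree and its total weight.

Applying Kruskal's algorithm (sort edges by weight, add if no cycle):
  Add (3,5) w=2
  Add (2,5) w=4
  Add (0,5) w=5
  Skip (0,3) w=6 (creates cycle)
  Add (5,6) w=7
  Skip (0,6) w=9 (creates cycle)
  Add (0,4) w=9
  Add (1,6) w=10
  Skip (0,2) w=11 (creates cycle)
  Skip (3,4) w=12 (creates cycle)
  Skip (1,5) w=13 (creates cycle)
MST weight = 37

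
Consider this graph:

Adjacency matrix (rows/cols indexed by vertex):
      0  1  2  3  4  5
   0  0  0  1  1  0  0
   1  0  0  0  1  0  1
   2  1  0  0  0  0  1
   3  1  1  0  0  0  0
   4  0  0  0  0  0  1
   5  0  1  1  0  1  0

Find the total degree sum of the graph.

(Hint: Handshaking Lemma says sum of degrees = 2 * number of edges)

Count edges: 6 edges.
By Handshaking Lemma: sum of degrees = 2 * 6 = 12.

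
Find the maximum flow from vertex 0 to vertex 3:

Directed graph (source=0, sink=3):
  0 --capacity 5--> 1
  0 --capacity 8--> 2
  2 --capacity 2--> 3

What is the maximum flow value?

Computing max flow:
  Flow on (0->2): 2/8
  Flow on (2->3): 2/2
Maximum flow = 2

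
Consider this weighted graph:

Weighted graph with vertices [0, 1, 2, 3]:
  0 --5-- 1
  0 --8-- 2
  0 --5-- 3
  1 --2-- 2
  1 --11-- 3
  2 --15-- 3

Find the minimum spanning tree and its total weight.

Applying Kruskal's algorithm (sort edges by weight, add if no cycle):
  Add (1,2) w=2
  Add (0,3) w=5
  Add (0,1) w=5
  Skip (0,2) w=8 (creates cycle)
  Skip (1,3) w=11 (creates cycle)
  Skip (2,3) w=15 (creates cycle)
MST weight = 12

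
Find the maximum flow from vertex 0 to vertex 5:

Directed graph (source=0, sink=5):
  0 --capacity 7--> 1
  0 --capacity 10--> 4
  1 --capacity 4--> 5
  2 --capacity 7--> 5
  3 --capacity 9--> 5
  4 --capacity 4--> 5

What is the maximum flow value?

Computing max flow:
  Flow on (0->1): 4/7
  Flow on (0->4): 4/10
  Flow on (1->5): 4/4
  Flow on (4->5): 4/4
Maximum flow = 8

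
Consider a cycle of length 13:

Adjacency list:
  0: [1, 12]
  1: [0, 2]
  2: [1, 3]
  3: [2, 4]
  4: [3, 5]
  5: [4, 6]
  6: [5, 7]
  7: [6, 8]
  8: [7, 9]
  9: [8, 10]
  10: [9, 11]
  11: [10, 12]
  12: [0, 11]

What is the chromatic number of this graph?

This is an odd cycle (C_13). Odd cycles are not bipartite (any 2-coloring forces two adjacent vertices to match), and 3 colors suffice.
Chromatic number = 3.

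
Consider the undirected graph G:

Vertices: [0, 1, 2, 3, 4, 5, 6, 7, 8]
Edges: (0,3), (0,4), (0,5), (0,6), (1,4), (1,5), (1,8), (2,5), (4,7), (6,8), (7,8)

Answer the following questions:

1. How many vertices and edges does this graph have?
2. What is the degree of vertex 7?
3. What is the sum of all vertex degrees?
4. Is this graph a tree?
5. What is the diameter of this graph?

Count: 9 vertices, 11 edges.
Vertex 7 has neighbors [4, 8], degree = 2.
Handshaking lemma: 2 * 11 = 22.
A tree on 9 vertices has 8 edges. This graph has 11 edges (3 extra). Not a tree.
Diameter (longest shortest path) = 4.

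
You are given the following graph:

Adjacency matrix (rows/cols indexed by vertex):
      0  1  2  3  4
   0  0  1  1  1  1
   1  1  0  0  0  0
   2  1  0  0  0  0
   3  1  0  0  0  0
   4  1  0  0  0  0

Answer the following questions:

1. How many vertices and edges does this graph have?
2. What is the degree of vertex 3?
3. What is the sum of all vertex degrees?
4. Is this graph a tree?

Count: 5 vertices, 4 edges.
Vertex 3 has neighbors [0], degree = 1.
Handshaking lemma: 2 * 4 = 8.
A graph is a tree iff it is connected and has exactly n-1 edges. This graph is connected (all 5 vertices in one component) and has 5-1 = 4 edges. It is a tree.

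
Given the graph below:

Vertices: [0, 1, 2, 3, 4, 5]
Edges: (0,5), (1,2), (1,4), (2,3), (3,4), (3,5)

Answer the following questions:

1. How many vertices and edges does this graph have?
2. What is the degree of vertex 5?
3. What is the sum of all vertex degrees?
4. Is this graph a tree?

Count: 6 vertices, 6 edges.
Vertex 5 has neighbors [0, 3], degree = 2.
Handshaking lemma: 2 * 6 = 12.
A tree on 6 vertices has 5 edges. This graph has 6 edges (1 extra). Not a tree.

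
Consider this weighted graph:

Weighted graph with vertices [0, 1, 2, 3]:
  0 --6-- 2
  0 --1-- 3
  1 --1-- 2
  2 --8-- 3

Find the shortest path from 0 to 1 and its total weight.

Using Dijkstra's algorithm from vertex 0:
Shortest path: 0 -> 2 -> 1
Total weight: 6 + 1 = 7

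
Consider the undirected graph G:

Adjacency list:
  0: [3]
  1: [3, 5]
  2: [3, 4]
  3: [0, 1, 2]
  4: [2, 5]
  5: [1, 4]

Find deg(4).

Vertex 4 has neighbors [2, 5], so deg(4) = 2.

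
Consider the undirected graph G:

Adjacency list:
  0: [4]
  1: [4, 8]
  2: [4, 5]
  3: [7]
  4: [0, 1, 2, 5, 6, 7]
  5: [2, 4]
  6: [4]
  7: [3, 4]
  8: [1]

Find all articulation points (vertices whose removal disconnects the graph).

An articulation point is a vertex whose removal disconnects the graph.
Articulation points: [1, 4, 7]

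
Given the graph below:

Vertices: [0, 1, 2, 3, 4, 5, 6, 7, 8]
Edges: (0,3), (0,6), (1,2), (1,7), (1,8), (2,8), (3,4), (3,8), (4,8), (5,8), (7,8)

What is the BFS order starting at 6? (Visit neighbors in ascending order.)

BFS from vertex 6 (neighbors processed in ascending order):
Visit order: 6, 0, 3, 4, 8, 1, 2, 5, 7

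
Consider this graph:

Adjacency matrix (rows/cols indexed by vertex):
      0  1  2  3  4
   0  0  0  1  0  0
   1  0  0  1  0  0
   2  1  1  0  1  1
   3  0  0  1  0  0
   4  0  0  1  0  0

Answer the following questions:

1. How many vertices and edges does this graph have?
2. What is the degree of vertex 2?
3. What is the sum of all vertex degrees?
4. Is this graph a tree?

Count: 5 vertices, 4 edges.
Vertex 2 has neighbors [0, 1, 3, 4], degree = 4.
Handshaking lemma: 2 * 4 = 8.
A graph is a tree iff it is connected and has exactly n-1 edges. This graph is connected (all 5 vertices in one component) and has 5-1 = 4 edges. It is a tree.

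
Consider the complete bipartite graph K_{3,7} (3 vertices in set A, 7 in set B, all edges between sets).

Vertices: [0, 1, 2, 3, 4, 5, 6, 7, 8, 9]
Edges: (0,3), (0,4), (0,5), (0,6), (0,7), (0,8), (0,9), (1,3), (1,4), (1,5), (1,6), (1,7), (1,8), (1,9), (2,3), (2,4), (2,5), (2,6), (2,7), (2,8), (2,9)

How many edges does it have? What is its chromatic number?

K_{3,7} has 3 * 7 = 21 edges.
Bipartite graphs have chromatic number 2 (color each partition differently).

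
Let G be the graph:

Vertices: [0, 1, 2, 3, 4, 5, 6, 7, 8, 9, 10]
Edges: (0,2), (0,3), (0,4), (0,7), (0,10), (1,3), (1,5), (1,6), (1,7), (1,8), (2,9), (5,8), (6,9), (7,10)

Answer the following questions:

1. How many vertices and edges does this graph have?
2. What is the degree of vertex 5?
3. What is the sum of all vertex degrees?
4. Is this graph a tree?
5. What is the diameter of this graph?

Count: 11 vertices, 14 edges.
Vertex 5 has neighbors [1, 8], degree = 2.
Handshaking lemma: 2 * 14 = 28.
A tree on 11 vertices has 10 edges. This graph has 14 edges (4 extra). Not a tree.
Diameter (longest shortest path) = 4.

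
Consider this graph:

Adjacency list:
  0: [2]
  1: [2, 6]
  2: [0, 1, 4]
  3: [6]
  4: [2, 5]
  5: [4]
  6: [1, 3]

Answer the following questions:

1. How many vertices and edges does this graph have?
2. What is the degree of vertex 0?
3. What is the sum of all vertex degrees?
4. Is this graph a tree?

Count: 7 vertices, 6 edges.
Vertex 0 has neighbors [2], degree = 1.
Handshaking lemma: 2 * 6 = 12.
A graph is a tree iff it is connected and has exactly n-1 edges. This graph is connected (all 7 vertices in one component) and has 7-1 = 6 edges. It is a tree.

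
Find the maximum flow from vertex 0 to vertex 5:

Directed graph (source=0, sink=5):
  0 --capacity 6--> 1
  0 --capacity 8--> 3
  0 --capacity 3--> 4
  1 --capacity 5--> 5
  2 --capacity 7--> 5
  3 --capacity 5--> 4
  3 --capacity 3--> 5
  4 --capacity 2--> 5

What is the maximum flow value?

Computing max flow:
  Flow on (0->1): 5/6
  Flow on (0->3): 3/8
  Flow on (0->4): 2/3
  Flow on (1->5): 5/5
  Flow on (3->5): 3/3
  Flow on (4->5): 2/2
Maximum flow = 10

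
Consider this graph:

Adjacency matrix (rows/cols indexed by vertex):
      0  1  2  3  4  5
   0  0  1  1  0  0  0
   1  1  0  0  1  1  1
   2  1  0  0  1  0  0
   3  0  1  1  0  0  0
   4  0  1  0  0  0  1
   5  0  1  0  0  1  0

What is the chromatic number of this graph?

The graph has a maximum clique of size 3 (lower bound on chromatic number).
A valid 3-coloring: {0: 1, 1: 0, 2: 0, 3: 1, 4: 1, 5: 2}.
Chromatic number = 3.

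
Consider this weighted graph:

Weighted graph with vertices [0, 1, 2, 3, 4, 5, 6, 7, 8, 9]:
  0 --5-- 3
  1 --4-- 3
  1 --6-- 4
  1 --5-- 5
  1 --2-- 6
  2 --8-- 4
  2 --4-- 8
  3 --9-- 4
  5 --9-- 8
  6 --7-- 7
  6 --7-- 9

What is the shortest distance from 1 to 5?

Using Dijkstra's algorithm from vertex 1:
Shortest path: 1 -> 5
Total weight: 5 = 5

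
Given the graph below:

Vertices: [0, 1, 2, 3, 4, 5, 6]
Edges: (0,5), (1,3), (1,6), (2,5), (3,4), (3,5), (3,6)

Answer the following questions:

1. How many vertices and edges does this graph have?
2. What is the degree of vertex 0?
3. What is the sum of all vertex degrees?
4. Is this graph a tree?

Count: 7 vertices, 7 edges.
Vertex 0 has neighbors [5], degree = 1.
Handshaking lemma: 2 * 7 = 14.
A tree on 7 vertices has 6 edges. This graph has 7 edges (1 extra). Not a tree.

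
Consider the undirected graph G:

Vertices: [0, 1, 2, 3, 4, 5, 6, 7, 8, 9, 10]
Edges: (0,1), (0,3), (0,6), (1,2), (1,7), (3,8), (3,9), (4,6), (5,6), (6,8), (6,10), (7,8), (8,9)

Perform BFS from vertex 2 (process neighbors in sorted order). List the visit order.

BFS from vertex 2 (neighbors processed in ascending order):
Visit order: 2, 1, 0, 7, 3, 6, 8, 9, 4, 5, 10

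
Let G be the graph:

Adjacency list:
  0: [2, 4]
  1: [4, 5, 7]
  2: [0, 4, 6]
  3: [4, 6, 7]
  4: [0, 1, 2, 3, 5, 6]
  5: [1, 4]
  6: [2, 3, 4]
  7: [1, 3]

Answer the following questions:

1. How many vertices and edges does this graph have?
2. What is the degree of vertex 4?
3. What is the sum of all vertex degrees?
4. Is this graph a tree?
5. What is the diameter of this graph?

Count: 8 vertices, 12 edges.
Vertex 4 has neighbors [0, 1, 2, 3, 5, 6], degree = 6.
Handshaking lemma: 2 * 12 = 24.
A tree on 8 vertices has 7 edges. This graph has 12 edges (5 extra). Not a tree.
Diameter (longest shortest path) = 3.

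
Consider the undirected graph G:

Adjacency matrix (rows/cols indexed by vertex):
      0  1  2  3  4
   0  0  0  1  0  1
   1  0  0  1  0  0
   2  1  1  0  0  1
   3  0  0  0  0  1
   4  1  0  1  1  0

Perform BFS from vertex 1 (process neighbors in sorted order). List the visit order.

BFS from vertex 1 (neighbors processed in ascending order):
Visit order: 1, 2, 0, 4, 3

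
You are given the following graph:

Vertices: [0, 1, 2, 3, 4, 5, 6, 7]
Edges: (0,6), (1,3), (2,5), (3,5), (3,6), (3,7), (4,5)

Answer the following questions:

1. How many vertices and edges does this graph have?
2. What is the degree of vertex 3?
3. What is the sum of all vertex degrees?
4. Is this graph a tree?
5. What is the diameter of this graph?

Count: 8 vertices, 7 edges.
Vertex 3 has neighbors [1, 5, 6, 7], degree = 4.
Handshaking lemma: 2 * 7 = 14.
A graph is a tree iff it is connected and has exactly n-1 edges. This graph is connected (all 8 vertices in one component) and has 8-1 = 7 edges. It is a tree.
Diameter (longest shortest path) = 4.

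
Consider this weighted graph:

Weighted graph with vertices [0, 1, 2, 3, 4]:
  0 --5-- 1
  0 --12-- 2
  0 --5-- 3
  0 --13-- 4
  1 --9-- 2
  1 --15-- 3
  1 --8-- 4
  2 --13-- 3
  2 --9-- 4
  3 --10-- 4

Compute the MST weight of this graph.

Applying Kruskal's algorithm (sort edges by weight, add if no cycle):
  Add (0,1) w=5
  Add (0,3) w=5
  Add (1,4) w=8
  Add (1,2) w=9
  Skip (2,4) w=9 (creates cycle)
  Skip (3,4) w=10 (creates cycle)
  Skip (0,2) w=12 (creates cycle)
  Skip (0,4) w=13 (creates cycle)
  Skip (2,3) w=13 (creates cycle)
  Skip (1,3) w=15 (creates cycle)
MST weight = 27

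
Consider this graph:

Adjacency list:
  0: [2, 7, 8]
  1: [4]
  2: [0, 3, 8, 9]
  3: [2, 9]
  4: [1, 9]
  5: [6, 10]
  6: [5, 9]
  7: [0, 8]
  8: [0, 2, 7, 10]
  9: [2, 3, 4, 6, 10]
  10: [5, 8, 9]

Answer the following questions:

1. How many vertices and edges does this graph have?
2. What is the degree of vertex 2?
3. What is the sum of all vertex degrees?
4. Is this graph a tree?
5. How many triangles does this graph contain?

Count: 11 vertices, 15 edges.
Vertex 2 has neighbors [0, 3, 8, 9], degree = 4.
Handshaking lemma: 2 * 15 = 30.
A tree on 11 vertices has 10 edges. This graph has 15 edges (5 extra). Not a tree.
Number of triangles = 3.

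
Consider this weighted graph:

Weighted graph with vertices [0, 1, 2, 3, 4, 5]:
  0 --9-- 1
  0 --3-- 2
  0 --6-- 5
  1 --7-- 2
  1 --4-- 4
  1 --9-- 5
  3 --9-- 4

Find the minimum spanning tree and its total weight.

Applying Kruskal's algorithm (sort edges by weight, add if no cycle):
  Add (0,2) w=3
  Add (1,4) w=4
  Add (0,5) w=6
  Add (1,2) w=7
  Skip (0,1) w=9 (creates cycle)
  Skip (1,5) w=9 (creates cycle)
  Add (3,4) w=9
MST weight = 29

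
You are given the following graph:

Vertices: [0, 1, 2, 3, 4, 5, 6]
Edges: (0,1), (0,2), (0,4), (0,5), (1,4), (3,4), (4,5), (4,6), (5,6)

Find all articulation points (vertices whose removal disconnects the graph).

An articulation point is a vertex whose removal disconnects the graph.
Articulation points: [0, 4]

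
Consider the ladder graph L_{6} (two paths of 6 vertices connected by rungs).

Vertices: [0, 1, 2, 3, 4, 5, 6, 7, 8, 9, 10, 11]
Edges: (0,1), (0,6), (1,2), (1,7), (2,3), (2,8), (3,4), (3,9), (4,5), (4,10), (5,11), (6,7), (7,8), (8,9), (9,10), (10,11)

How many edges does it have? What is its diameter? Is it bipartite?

Ladder graph L_{6}: 6 rungs + 2 * (6-1) path edges = 6 + 10 = 16 edges.
Diameter = 6.
Ladder graphs are bipartite (alternating coloring along each path).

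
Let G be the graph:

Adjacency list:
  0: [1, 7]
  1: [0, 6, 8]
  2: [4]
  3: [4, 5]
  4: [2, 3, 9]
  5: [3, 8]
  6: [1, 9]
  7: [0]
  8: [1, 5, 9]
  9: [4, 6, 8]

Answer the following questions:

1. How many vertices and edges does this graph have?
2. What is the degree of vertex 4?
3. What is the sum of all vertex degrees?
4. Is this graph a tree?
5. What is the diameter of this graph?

Count: 10 vertices, 11 edges.
Vertex 4 has neighbors [2, 3, 9], degree = 3.
Handshaking lemma: 2 * 11 = 22.
A tree on 10 vertices has 9 edges. This graph has 11 edges (2 extra). Not a tree.
Diameter (longest shortest path) = 6.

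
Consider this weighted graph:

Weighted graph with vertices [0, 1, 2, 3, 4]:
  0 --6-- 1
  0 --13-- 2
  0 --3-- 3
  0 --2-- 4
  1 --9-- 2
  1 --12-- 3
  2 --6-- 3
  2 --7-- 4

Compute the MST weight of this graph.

Applying Kruskal's algorithm (sort edges by weight, add if no cycle):
  Add (0,4) w=2
  Add (0,3) w=3
  Add (0,1) w=6
  Add (2,3) w=6
  Skip (2,4) w=7 (creates cycle)
  Skip (1,2) w=9 (creates cycle)
  Skip (1,3) w=12 (creates cycle)
  Skip (0,2) w=13 (creates cycle)
MST weight = 17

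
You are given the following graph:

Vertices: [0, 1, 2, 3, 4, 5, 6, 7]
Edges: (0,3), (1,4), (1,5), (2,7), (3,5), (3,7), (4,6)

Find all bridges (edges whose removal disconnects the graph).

A bridge is an edge whose removal increases the number of connected components.
Bridges found: (0,3), (1,4), (1,5), (2,7), (3,5), (3,7), (4,6)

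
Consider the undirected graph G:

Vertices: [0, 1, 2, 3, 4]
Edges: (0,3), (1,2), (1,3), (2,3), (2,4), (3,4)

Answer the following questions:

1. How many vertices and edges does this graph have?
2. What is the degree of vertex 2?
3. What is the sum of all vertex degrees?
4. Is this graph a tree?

Count: 5 vertices, 6 edges.
Vertex 2 has neighbors [1, 3, 4], degree = 3.
Handshaking lemma: 2 * 6 = 12.
A tree on 5 vertices has 4 edges. This graph has 6 edges (2 extra). Not a tree.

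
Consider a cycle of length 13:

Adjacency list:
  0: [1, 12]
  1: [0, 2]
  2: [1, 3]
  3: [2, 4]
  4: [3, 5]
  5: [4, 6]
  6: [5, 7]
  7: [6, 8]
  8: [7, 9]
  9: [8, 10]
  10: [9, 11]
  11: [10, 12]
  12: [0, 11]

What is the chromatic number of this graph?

This is an odd cycle (C_13). Odd cycles are not bipartite (any 2-coloring forces two adjacent vertices to match), and 3 colors suffice.
Chromatic number = 3.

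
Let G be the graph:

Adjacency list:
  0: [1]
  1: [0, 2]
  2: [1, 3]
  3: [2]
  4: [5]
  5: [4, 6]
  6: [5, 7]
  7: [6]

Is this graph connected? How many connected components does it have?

Checking connectivity: the graph has 2 connected component(s).
Components: [[0, 1, 2, 3], [4, 5, 6, 7]]. The graph is NOT connected.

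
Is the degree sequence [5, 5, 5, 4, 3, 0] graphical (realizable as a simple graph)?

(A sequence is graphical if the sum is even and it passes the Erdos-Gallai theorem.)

Sum of degrees = 22. Sum is even but fails Erdos-Gallai. The sequence is NOT graphical.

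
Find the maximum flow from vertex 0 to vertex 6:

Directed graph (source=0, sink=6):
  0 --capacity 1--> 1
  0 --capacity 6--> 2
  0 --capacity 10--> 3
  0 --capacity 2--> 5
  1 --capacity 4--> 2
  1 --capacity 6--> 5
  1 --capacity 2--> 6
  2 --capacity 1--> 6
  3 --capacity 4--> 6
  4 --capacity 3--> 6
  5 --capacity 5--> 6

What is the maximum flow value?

Computing max flow:
  Flow on (0->1): 1/1
  Flow on (0->2): 1/6
  Flow on (0->3): 4/10
  Flow on (0->5): 2/2
  Flow on (1->6): 1/2
  Flow on (2->6): 1/1
  Flow on (3->6): 4/4
  Flow on (5->6): 2/5
Maximum flow = 8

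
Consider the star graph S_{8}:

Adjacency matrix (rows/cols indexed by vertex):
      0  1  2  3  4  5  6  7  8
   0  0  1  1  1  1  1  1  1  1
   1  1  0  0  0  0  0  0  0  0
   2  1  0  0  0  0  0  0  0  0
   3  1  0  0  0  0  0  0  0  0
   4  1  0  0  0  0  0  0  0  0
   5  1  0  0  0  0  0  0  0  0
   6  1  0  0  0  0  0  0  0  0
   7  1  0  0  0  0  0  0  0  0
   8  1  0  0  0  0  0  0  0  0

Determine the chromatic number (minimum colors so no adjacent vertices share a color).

S_{8} has one hub adjacent to 8 leaves; leaves are pairwise non-adjacent.
Color the hub 0 and every leaf 1.
Chromatic number = 2.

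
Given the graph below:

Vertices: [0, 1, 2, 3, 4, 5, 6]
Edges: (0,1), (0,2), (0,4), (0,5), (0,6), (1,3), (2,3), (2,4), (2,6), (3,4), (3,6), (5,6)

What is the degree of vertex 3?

Vertex 3 has neighbors [1, 2, 4, 6], so deg(3) = 4.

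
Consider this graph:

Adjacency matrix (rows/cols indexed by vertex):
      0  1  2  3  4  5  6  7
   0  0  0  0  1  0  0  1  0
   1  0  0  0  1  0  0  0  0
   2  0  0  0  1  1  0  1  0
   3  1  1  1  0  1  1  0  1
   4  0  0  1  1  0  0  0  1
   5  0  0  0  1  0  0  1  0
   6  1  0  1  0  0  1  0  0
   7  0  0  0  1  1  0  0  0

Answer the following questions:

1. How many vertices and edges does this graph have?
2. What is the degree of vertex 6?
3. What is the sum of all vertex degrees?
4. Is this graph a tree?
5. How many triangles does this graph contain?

Count: 8 vertices, 11 edges.
Vertex 6 has neighbors [0, 2, 5], degree = 3.
Handshaking lemma: 2 * 11 = 22.
A tree on 8 vertices has 7 edges. This graph has 11 edges (4 extra). Not a tree.
Number of triangles = 2.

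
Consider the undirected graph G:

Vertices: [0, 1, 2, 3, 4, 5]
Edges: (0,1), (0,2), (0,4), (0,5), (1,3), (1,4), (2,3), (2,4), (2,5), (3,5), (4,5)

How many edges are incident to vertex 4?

Vertex 4 has neighbors [0, 1, 2, 5], so deg(4) = 4.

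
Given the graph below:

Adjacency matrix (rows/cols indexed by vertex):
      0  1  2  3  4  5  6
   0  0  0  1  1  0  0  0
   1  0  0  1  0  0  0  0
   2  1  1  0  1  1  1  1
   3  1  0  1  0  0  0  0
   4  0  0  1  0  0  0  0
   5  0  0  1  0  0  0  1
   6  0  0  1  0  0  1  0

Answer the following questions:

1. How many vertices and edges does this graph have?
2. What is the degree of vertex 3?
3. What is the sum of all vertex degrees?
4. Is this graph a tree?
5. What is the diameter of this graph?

Count: 7 vertices, 8 edges.
Vertex 3 has neighbors [0, 2], degree = 2.
Handshaking lemma: 2 * 8 = 16.
A tree on 7 vertices has 6 edges. This graph has 8 edges (2 extra). Not a tree.
Diameter (longest shortest path) = 2.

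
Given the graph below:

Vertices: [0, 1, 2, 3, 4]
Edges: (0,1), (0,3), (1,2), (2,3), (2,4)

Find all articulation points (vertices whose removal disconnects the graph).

An articulation point is a vertex whose removal disconnects the graph.
Articulation points: [2]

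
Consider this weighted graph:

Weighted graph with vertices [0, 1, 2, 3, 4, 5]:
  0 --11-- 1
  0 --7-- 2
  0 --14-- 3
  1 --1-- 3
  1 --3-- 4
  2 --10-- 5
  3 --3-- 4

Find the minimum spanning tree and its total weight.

Applying Kruskal's algorithm (sort edges by weight, add if no cycle):
  Add (1,3) w=1
  Add (1,4) w=3
  Skip (3,4) w=3 (creates cycle)
  Add (0,2) w=7
  Add (2,5) w=10
  Add (0,1) w=11
  Skip (0,3) w=14 (creates cycle)
MST weight = 32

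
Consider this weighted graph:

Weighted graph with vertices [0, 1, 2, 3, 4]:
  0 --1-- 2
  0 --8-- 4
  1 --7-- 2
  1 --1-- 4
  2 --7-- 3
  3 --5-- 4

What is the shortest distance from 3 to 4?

Using Dijkstra's algorithm from vertex 3:
Shortest path: 3 -> 4
Total weight: 5 = 5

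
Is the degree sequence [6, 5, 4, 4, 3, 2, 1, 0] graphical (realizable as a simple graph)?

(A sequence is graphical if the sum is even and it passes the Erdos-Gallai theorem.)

Sum of degrees = 25. Sum is odd, so the sequence is NOT graphical.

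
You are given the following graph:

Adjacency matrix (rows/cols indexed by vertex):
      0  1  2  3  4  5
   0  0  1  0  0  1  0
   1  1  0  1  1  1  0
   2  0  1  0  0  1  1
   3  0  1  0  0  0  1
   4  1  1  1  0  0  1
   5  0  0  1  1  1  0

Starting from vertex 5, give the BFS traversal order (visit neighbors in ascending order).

BFS from vertex 5 (neighbors processed in ascending order):
Visit order: 5, 2, 3, 4, 1, 0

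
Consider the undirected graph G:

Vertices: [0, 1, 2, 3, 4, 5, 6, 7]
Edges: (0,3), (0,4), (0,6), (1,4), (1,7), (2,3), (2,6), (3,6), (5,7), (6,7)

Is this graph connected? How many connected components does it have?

Checking connectivity: the graph has 1 connected component(s).
All vertices are reachable from each other. The graph IS connected.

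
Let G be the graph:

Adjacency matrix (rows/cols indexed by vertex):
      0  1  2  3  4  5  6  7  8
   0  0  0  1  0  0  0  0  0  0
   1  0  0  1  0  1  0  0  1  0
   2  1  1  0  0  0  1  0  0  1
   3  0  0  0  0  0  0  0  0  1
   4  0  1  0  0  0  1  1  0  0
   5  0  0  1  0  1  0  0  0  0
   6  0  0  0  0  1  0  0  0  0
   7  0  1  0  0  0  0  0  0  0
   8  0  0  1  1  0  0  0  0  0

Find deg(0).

Vertex 0 has neighbors [2], so deg(0) = 1.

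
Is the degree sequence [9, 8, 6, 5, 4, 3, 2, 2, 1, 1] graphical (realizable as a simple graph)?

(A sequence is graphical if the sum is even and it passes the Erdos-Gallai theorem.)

Sum of degrees = 41. Sum is odd, so the sequence is NOT graphical.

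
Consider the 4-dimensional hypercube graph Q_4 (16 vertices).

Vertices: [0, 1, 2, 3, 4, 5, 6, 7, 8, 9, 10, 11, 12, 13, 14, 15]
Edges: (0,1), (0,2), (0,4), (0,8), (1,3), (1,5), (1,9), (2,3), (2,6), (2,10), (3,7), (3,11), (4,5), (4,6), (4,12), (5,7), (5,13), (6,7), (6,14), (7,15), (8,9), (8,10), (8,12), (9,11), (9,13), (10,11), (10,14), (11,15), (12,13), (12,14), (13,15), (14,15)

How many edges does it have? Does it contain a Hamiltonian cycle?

Q_4 has 16 * 4 / 2 = 32 edges.
Q_4 (d >= 2) always has a Hamiltonian cycle: a 4-bit cyclic Gray code visits every vertex exactly once and returns to the start.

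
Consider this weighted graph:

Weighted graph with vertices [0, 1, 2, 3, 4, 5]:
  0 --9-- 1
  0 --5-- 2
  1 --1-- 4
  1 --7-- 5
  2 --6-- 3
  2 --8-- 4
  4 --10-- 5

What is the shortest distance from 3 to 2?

Using Dijkstra's algorithm from vertex 3:
Shortest path: 3 -> 2
Total weight: 6 = 6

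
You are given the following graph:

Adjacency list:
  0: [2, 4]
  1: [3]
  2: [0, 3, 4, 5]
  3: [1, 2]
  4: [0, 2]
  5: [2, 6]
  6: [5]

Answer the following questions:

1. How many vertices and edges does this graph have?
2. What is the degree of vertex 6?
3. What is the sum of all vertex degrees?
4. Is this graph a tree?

Count: 7 vertices, 7 edges.
Vertex 6 has neighbors [5], degree = 1.
Handshaking lemma: 2 * 7 = 14.
A tree on 7 vertices has 6 edges. This graph has 7 edges (1 extra). Not a tree.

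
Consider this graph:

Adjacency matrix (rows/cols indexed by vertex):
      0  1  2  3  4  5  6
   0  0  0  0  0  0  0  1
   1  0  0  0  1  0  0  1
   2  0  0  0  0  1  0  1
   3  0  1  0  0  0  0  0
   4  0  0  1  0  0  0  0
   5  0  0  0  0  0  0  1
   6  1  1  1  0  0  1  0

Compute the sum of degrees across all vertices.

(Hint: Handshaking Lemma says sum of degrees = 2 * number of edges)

Count edges: 6 edges.
By Handshaking Lemma: sum of degrees = 2 * 6 = 12.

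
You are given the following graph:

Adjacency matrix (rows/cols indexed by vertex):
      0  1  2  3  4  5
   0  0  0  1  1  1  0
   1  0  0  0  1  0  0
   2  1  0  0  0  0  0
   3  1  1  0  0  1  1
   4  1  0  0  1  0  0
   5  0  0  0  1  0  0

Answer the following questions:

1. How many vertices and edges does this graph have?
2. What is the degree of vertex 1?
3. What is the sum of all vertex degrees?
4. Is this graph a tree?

Count: 6 vertices, 6 edges.
Vertex 1 has neighbors [3], degree = 1.
Handshaking lemma: 2 * 6 = 12.
A tree on 6 vertices has 5 edges. This graph has 6 edges (1 extra). Not a tree.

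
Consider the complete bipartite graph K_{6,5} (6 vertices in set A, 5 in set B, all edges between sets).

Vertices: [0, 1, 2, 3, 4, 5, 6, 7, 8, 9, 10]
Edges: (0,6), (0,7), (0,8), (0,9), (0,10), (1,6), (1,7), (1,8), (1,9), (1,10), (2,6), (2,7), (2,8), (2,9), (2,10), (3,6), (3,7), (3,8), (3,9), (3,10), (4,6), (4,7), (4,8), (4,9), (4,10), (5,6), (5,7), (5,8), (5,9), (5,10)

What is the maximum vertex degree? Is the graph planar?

Set-A vertices have degree 5; set-B vertices have degree 6. Maximum degree = max(6,5) = 6.
K_{6,5} contains K_{3,3} as a subgraph (since both sides have >= 3 vertices); by Kuratowski's theorem it is not planar.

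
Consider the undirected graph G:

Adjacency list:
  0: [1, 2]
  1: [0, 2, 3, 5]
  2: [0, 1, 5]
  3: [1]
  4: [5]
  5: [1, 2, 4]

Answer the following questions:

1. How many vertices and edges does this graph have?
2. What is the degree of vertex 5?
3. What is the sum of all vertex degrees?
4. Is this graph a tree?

Count: 6 vertices, 7 edges.
Vertex 5 has neighbors [1, 2, 4], degree = 3.
Handshaking lemma: 2 * 7 = 14.
A tree on 6 vertices has 5 edges. This graph has 7 edges (2 extra). Not a tree.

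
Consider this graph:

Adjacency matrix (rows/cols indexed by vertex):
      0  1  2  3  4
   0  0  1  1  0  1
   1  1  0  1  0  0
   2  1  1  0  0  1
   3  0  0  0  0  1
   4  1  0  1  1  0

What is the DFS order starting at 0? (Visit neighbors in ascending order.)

DFS from vertex 0 (neighbors processed in ascending order):
Visit order: 0, 1, 2, 4, 3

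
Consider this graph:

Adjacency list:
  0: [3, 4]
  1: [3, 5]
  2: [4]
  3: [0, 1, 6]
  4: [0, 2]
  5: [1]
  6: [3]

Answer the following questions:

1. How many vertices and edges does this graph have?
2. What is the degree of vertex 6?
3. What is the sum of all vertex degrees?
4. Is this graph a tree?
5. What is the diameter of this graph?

Count: 7 vertices, 6 edges.
Vertex 6 has neighbors [3], degree = 1.
Handshaking lemma: 2 * 6 = 12.
A graph is a tree iff it is connected and has exactly n-1 edges. This graph is connected (all 7 vertices in one component) and has 7-1 = 6 edges. It is a tree.
Diameter (longest shortest path) = 5.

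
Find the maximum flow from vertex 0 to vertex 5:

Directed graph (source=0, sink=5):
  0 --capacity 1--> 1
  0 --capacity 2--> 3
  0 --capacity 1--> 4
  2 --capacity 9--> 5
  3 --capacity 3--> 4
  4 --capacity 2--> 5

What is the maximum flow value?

Computing max flow:
  Flow on (0->3): 2/2
  Flow on (3->4): 2/3
  Flow on (4->5): 2/2
Maximum flow = 2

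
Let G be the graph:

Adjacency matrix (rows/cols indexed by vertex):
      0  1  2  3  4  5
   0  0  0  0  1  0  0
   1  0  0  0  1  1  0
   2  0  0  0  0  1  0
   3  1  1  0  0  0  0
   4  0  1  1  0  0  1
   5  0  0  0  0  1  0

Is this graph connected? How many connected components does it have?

Checking connectivity: the graph has 1 connected component(s).
All vertices are reachable from each other. The graph IS connected.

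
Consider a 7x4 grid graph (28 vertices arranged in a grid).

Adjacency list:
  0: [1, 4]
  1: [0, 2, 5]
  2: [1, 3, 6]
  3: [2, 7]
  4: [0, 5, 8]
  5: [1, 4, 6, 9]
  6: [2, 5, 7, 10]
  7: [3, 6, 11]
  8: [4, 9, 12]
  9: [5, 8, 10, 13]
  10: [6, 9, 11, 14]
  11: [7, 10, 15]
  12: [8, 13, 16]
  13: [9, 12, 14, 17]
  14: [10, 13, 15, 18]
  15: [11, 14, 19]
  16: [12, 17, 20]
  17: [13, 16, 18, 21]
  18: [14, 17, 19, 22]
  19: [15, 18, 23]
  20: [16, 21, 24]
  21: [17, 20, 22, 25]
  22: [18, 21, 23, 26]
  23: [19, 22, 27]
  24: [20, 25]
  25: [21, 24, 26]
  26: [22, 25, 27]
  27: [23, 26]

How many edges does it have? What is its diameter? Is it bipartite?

A 7x4 grid has 24 vertical edges and 21 horizontal edges.
Total edges = 24 + 21 = 45.
Diameter = (7-1) + (4-1) = 9 (corner to opposite corner).
Grid graphs are bipartite (checkerboard coloring).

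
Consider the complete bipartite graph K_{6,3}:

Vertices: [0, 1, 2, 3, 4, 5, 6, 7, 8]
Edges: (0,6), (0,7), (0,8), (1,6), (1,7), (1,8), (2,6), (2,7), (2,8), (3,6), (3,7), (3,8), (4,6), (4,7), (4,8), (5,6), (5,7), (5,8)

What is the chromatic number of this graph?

K_{6,3} is bipartite: vertices split into two independent sets of size 6 and 3.
Color one set 0, the other 1. No adjacent vertices share a color.
Chromatic number = 2.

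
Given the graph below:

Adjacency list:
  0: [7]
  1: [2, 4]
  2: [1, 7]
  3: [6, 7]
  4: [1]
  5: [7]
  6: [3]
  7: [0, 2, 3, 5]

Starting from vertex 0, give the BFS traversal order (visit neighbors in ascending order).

BFS from vertex 0 (neighbors processed in ascending order):
Visit order: 0, 7, 2, 3, 5, 1, 6, 4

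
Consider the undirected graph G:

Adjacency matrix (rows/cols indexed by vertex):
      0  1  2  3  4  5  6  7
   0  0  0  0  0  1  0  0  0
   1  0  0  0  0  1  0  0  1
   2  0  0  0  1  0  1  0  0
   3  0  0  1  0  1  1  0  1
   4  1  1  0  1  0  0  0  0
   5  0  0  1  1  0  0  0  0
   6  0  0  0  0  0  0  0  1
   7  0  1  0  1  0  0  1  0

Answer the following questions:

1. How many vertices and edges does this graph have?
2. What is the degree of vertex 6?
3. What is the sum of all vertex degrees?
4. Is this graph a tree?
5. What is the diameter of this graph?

Count: 8 vertices, 9 edges.
Vertex 6 has neighbors [7], degree = 1.
Handshaking lemma: 2 * 9 = 18.
A tree on 8 vertices has 7 edges. This graph has 9 edges (2 extra). Not a tree.
Diameter (longest shortest path) = 4.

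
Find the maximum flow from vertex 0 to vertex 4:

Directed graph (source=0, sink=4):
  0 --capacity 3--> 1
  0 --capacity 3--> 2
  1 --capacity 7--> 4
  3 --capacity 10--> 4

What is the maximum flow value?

Computing max flow:
  Flow on (0->1): 3/3
  Flow on (1->4): 3/7
Maximum flow = 3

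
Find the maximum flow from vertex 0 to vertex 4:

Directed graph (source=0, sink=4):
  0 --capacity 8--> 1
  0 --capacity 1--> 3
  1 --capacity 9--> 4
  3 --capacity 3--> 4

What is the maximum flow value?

Computing max flow:
  Flow on (0->1): 8/8
  Flow on (0->3): 1/1
  Flow on (1->4): 8/9
  Flow on (3->4): 1/3
Maximum flow = 9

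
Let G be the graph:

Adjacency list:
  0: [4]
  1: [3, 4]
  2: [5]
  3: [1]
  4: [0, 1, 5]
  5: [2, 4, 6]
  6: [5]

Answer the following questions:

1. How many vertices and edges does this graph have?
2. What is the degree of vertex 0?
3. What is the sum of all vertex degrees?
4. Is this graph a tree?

Count: 7 vertices, 6 edges.
Vertex 0 has neighbors [4], degree = 1.
Handshaking lemma: 2 * 6 = 12.
A graph is a tree iff it is connected and has exactly n-1 edges. This graph is connected (all 7 vertices in one component) and has 7-1 = 6 edges. It is a tree.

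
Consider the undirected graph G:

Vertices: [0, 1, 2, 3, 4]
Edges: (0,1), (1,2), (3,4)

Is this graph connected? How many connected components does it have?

Checking connectivity: the graph has 2 connected component(s).
Components: [[0, 1, 2], [3, 4]]. The graph is NOT connected.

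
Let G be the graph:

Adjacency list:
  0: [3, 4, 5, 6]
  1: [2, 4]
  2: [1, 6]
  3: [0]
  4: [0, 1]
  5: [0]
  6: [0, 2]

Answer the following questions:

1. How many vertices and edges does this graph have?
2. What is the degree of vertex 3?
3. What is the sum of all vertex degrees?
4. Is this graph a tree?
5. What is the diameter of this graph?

Count: 7 vertices, 7 edges.
Vertex 3 has neighbors [0], degree = 1.
Handshaking lemma: 2 * 7 = 14.
A tree on 7 vertices has 6 edges. This graph has 7 edges (1 extra). Not a tree.
Diameter (longest shortest path) = 3.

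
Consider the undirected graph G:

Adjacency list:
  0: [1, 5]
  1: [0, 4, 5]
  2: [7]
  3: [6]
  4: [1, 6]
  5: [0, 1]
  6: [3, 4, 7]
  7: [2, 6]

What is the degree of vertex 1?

Vertex 1 has neighbors [0, 4, 5], so deg(1) = 3.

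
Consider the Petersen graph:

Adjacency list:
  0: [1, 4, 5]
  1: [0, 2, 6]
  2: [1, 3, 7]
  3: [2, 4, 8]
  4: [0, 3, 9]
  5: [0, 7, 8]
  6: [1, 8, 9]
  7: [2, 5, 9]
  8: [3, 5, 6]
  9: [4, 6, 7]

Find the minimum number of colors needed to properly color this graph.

The Petersen graph contains odd cycles (e.g. the outer 5-cycle), so chi >= 3.
A proper 3-coloring exists (it is a well-known 3-chromatic graph).
Chromatic number = 3.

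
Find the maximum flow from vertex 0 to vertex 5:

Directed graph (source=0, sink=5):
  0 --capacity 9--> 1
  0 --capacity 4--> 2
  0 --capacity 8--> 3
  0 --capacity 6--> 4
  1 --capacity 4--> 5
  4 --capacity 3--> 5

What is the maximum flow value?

Computing max flow:
  Flow on (0->1): 4/9
  Flow on (0->4): 3/6
  Flow on (1->5): 4/4
  Flow on (4->5): 3/3
Maximum flow = 7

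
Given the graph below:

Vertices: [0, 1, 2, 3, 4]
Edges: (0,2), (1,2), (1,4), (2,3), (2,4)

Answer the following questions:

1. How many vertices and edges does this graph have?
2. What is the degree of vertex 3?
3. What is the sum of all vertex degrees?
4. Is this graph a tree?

Count: 5 vertices, 5 edges.
Vertex 3 has neighbors [2], degree = 1.
Handshaking lemma: 2 * 5 = 10.
A tree on 5 vertices has 4 edges. This graph has 5 edges (1 extra). Not a tree.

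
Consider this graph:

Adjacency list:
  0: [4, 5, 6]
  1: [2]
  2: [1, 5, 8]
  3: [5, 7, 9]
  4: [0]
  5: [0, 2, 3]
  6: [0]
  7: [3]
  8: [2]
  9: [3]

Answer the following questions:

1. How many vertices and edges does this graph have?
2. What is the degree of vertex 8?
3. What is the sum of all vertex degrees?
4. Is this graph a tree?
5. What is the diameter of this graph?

Count: 10 vertices, 9 edges.
Vertex 8 has neighbors [2], degree = 1.
Handshaking lemma: 2 * 9 = 18.
A graph is a tree iff it is connected and has exactly n-1 edges. This graph is connected (all 10 vertices in one component) and has 10-1 = 9 edges. It is a tree.
Diameter (longest shortest path) = 4.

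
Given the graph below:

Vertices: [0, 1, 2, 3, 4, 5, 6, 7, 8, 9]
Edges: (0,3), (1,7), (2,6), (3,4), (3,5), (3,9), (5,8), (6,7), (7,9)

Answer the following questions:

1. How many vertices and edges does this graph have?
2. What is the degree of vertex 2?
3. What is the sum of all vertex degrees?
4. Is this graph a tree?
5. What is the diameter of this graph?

Count: 10 vertices, 9 edges.
Vertex 2 has neighbors [6], degree = 1.
Handshaking lemma: 2 * 9 = 18.
A graph is a tree iff it is connected and has exactly n-1 edges. This graph is connected (all 10 vertices in one component) and has 10-1 = 9 edges. It is a tree.
Diameter (longest shortest path) = 6.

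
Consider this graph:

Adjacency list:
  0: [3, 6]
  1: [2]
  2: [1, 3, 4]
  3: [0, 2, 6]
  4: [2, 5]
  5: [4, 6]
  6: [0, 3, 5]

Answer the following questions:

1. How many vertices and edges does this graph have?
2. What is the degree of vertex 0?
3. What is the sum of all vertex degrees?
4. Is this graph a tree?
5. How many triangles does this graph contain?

Count: 7 vertices, 8 edges.
Vertex 0 has neighbors [3, 6], degree = 2.
Handshaking lemma: 2 * 8 = 16.
A tree on 7 vertices has 6 edges. This graph has 8 edges (2 extra). Not a tree.
Number of triangles = 1.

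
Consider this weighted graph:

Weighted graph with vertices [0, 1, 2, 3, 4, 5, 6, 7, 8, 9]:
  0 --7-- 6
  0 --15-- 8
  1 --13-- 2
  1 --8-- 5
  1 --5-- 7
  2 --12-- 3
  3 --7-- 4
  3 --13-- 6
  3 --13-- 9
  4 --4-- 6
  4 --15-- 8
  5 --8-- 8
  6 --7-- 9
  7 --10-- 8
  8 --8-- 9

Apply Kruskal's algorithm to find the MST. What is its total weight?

Applying Kruskal's algorithm (sort edges by weight, add if no cycle):
  Add (4,6) w=4
  Add (1,7) w=5
  Add (0,6) w=7
  Add (3,4) w=7
  Add (6,9) w=7
  Add (1,5) w=8
  Add (5,8) w=8
  Add (8,9) w=8
  Skip (7,8) w=10 (creates cycle)
  Add (2,3) w=12
  Skip (1,2) w=13 (creates cycle)
  Skip (3,6) w=13 (creates cycle)
  Skip (3,9) w=13 (creates cycle)
  Skip (0,8) w=15 (creates cycle)
  Skip (4,8) w=15 (creates cycle)
MST weight = 66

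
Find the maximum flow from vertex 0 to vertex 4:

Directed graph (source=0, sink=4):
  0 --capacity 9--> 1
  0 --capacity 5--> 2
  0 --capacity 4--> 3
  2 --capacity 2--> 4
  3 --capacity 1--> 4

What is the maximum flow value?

Computing max flow:
  Flow on (0->2): 2/5
  Flow on (0->3): 1/4
  Flow on (2->4): 2/2
  Flow on (3->4): 1/1
Maximum flow = 3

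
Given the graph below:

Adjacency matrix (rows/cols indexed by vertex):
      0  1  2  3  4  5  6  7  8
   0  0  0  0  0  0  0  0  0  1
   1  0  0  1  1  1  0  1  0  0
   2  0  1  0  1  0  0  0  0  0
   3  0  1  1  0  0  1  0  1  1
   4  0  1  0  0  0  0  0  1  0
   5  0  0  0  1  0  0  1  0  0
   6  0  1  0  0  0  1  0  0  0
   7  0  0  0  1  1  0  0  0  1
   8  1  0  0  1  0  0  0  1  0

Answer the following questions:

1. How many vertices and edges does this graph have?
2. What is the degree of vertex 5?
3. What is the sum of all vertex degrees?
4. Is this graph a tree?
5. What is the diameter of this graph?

Count: 9 vertices, 12 edges.
Vertex 5 has neighbors [3, 6], degree = 2.
Handshaking lemma: 2 * 12 = 24.
A tree on 9 vertices has 8 edges. This graph has 12 edges (4 extra). Not a tree.
Diameter (longest shortest path) = 4.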